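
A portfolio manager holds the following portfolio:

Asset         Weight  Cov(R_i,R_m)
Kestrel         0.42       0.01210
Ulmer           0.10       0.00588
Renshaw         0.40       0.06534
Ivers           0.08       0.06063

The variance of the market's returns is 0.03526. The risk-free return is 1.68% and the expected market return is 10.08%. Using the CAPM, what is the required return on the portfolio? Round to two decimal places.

β_Kestrel = 0.01210 / 0.03526 = 0.3432
β_Ulmer = 0.00588 / 0.03526 = 0.1668
β_Renshaw = 0.06534 / 0.03526 = 1.8531
β_Ivers = 0.06063 / 0.03526 = 1.7195
β_P = Σ w_i β_i = 0.42×0.3432 + 0.10×0.1668 + 0.40×1.8531 + 0.08×1.7195 = 1.0396
MRP = 10.08% − 1.68% = 8.40%
E(R_P) = R_f + β_P × MRP = 1.68% + 1.0396 × 8.40% = 10.41%

10.41%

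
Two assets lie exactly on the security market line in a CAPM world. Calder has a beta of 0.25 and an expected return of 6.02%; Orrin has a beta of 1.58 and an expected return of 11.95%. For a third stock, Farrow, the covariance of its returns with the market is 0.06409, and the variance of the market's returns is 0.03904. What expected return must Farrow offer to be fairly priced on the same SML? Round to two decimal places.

12.22%

MRP = (11.95% − 6.02%) / (1.58 − 0.25) = 4.4586%
R_f = 6.02% − 0.25 × 4.4586% = 4.9054%
β_Farrow = Cov / Var(R_m) = 0.06409 / 0.03904 = 1.6416
E(R_Farrow) = R_f + β × MRP = 4.9054% + 1.6416 × 4.4586% = 12.22%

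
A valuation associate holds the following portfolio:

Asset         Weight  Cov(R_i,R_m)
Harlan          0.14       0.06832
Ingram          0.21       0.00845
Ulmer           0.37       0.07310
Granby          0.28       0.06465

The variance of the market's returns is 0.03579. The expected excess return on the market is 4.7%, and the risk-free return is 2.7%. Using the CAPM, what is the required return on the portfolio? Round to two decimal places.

10.12%

β_Harlan = 0.06832 / 0.03579 = 1.9089
β_Ingram = 0.00845 / 0.03579 = 0.2361
β_Ulmer = 0.07310 / 0.03579 = 2.0425
β_Granby = 0.06465 / 0.03579 = 1.8064
β_P = Σ w_i β_i = 0.14×1.9089 + 0.21×0.2361 + 0.37×2.0425 + 0.28×1.8064 = 1.5783
E(R_P) = R_f + β_P × MRP = 2.7% + 1.5783 × 4.7% = 10.12%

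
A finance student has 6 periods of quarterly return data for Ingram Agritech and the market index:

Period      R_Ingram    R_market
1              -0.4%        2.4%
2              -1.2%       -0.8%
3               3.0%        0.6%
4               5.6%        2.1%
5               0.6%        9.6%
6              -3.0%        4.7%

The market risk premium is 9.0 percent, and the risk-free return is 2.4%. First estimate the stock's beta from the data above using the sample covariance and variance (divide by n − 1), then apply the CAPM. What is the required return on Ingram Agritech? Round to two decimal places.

Mean R_i = (-0.4 − 1.2 + 3.0 + 5.6 + 0.6 − 3.0) / 6 = 0.7667%
Mean R_m = (2.4 − 0.8 + 0.6 + 2.1 + 9.6 + 4.7) / 6 = 3.1000%
Σ(R_i − R̄_i)(R_m − R̄_m) = -9.0400  ⇒  Cov = -9.0400 / 5 = -1.8080
Σ(R_m − R̄_m)² = 67.7600  ⇒  Var(R_m) = 67.7600 / 5 = 13.5520
β = Cov / Var(R_m) = -1.8080 / 13.5520 = -0.1334
E(R) = R_f + β × MRP = 2.4% + -0.1334 × 9.0% = 1.20%

1.20%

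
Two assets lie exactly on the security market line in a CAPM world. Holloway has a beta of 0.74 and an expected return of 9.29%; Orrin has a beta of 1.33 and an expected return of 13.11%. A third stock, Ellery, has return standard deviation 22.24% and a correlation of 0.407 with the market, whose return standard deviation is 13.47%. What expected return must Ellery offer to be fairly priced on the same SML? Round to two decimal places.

8.85%

MRP = (13.11% − 9.29%) / (1.33 − 0.74) = 6.4746%
R_f = 9.29% − 0.74 × 6.4746% = 4.4988%
β_Ellery = ρ·σ_i/σ_m = 0.407 × 22.24 / 13.47 = 0.6720
E(R_Ellery) = R_f + β × MRP = 4.4988% + 0.6720 × 6.4746% = 8.85%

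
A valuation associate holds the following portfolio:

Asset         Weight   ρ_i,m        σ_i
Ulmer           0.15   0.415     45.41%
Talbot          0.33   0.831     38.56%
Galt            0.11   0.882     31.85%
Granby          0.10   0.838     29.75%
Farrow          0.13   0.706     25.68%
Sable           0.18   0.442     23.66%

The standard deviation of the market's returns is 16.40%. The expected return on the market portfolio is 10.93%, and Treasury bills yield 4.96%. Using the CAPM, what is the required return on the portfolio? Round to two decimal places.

13.41%

β_Ulmer = 0.415 × 45.41% / 16.40% = 1.1491
β_Talbot = 0.831 × 38.56% / 16.40% = 1.9539
β_Galt = 0.882 × 31.85% / 16.40% = 1.7129
β_Granby = 0.838 × 29.75% / 16.40% = 1.5202
β_Farrow = 0.706 × 25.68% / 16.40% = 1.1055
β_Sable = 0.442 × 23.66% / 16.40% = 0.6377
β_P = Σ w_i β_i = 0.15×1.1491 + 0.33×1.9539 + 0.11×1.7129 + 0.10×1.5202 + 0.13×1.1055 + 0.18×0.6377 = 1.4161
MRP = 10.93% − 4.96% = 5.97%
E(R_P) = R_f + β_P × MRP = 4.96% + 1.4161 × 5.97% = 13.41%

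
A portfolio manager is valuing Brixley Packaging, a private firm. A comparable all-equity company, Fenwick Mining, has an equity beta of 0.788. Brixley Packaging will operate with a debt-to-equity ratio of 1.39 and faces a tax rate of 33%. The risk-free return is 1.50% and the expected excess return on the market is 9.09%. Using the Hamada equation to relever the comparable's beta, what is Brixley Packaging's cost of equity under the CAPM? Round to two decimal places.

β_L = β_U × [1 + (1 − t)(D/E)] = 0.788 × [1 + (1 − 0.33) × 1.39]
    = 0.788 × [1 + 0.67 × 1.39] = 0.788 × 1.9313 = 1.5219
E(R) = R_f + β_L × MRP = 1.50% + 1.5219 × 9.09% = 15.33%

15.33%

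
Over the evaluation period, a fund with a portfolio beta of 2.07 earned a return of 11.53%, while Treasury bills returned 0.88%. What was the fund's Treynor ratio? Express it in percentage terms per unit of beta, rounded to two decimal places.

Treynor = (R_P − R_f) / β_P = (11.53% − 0.88%) / 2.0700 = 10.65% / 2.0700 = 5.14%

5.14%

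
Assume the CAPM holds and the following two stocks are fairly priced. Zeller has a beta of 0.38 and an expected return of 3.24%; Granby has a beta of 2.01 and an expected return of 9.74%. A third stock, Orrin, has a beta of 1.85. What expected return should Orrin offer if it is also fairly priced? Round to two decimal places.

MRP (SML slope) = (9.74% − 3.24%) / (2.01 − 0.38) = 6.50% / 1.63 = 3.9877%
R_f (intercept) = 3.24% − 0.38 × 3.9877% = 1.7247%
E(R_Orrin) = R_f + β × MRP = 1.7247% + 1.85 × 3.9877% = 9.10%

9.10%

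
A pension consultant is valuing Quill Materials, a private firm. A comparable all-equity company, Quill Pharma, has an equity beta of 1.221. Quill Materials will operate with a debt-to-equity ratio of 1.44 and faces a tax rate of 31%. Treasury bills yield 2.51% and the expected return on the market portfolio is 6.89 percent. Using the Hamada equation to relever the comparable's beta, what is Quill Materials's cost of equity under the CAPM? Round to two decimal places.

13.17%

β_L = β_U × [1 + (1 − t)(D/E)] = 1.221 × [1 + (1 − 0.31) × 1.44]
    = 1.221 × [1 + 0.69 × 1.44] = 1.221 × 1.9936 = 2.4342
MRP = 6.89% − 2.51% = 4.38%
E(R) = R_f + β_L × MRP = 2.51% + 2.4342 × 4.38% = 13.17%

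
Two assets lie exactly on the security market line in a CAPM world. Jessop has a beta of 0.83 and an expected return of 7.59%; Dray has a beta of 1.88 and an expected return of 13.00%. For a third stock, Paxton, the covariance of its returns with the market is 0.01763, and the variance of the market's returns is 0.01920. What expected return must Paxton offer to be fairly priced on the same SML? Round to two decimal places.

MRP = (13.00% − 7.59%) / (1.88 − 0.83) = 5.1524%
R_f = 7.59% − 0.83 × 5.1524% = 3.3135%
β_Paxton = Cov / Var(R_m) = 0.01763 / 0.01920 = 0.9182
E(R_Paxton) = R_f + β × MRP = 3.3135% + 0.9182 × 5.1524% = 8.04%

8.04%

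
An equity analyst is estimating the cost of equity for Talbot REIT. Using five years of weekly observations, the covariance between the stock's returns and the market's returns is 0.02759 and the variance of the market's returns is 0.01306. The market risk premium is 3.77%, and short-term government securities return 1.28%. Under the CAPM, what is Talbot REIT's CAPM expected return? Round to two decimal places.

9.24%

β = Cov(R_i, R_m) / Var(R_m) = 0.02759 / 0.01306 = 2.1126
E(R) = R_f + β × MRP = 1.28% + 2.1126 × 3.77% = 9.24%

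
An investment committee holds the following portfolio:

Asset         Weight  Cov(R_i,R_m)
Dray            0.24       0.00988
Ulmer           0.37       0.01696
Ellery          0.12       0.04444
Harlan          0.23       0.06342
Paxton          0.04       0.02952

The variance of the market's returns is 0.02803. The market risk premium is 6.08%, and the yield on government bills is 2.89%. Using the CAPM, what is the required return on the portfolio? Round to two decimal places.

β_Dray = 0.00988 / 0.02803 = 0.3525
β_Ulmer = 0.01696 / 0.02803 = 0.6051
β_Ellery = 0.04444 / 0.02803 = 1.5854
β_Harlan = 0.06342 / 0.02803 = 2.2626
β_Paxton = 0.02952 / 0.02803 = 1.0532
β_P = Σ w_i β_i = 0.24×0.3525 + 0.37×0.6051 + 0.12×1.5854 + 0.23×2.2626 + 0.04×1.0532 = 1.0613
E(R_P) = R_f + β_P × MRP = 2.89% + 1.0613 × 6.08% = 9.34%

9.34%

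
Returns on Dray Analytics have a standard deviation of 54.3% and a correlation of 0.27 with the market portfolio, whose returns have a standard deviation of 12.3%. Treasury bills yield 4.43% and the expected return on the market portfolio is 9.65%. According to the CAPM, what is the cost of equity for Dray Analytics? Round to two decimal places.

β = ρ × σ_i / σ_m = 0.27 × 54.3% / 12.3% = 1.1920
MRP = 9.65% − 4.43% = 5.22%
E(R) = 4.43% + 1.1920 × 5.22% = 10.65%

10.65%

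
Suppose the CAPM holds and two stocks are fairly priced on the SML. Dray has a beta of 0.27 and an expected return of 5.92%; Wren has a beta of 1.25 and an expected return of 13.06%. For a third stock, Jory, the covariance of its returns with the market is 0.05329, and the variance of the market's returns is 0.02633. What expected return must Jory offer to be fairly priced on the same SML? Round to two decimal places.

MRP = (13.06% − 5.92%) / (1.25 − 0.27) = 7.2857%
R_f = 5.92% − 0.27 × 7.2857% = 3.9529%
β_Jory = Cov / Var(R_m) = 0.05329 / 0.02633 = 2.0239
E(R_Jory) = R_f + β × MRP = 3.9529% + 2.0239 × 7.2857% = 18.70%

18.70%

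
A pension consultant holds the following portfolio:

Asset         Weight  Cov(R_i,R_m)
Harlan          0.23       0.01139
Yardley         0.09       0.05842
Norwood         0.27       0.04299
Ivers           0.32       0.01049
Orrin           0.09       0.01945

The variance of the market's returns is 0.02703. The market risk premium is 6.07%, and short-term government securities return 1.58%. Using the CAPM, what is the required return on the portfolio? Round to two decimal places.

7.10%

β_Harlan = 0.01139 / 0.02703 = 0.4214
β_Yardley = 0.05842 / 0.02703 = 2.1613
β_Norwood = 0.04299 / 0.02703 = 1.5905
β_Ivers = 0.01049 / 0.02703 = 0.3881
β_Orrin = 0.01945 / 0.02703 = 0.7196
β_P = Σ w_i β_i = 0.23×0.4214 + 0.09×2.1613 + 0.27×1.5905 + 0.32×0.3881 + 0.09×0.7196 = 0.9098
E(R_P) = R_f + β_P × MRP = 1.58% + 0.9098 × 6.07% = 7.10%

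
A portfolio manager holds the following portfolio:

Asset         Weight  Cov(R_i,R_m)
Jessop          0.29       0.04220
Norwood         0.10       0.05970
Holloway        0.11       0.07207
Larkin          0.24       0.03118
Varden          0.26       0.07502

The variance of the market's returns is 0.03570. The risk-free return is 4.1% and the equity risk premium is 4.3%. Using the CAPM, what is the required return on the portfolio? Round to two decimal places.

β_Jessop = 0.04220 / 0.03570 = 1.1821
β_Norwood = 0.05970 / 0.03570 = 1.6723
β_Holloway = 0.07207 / 0.03570 = 2.0188
β_Larkin = 0.03118 / 0.03570 = 0.8734
β_Varden = 0.07502 / 0.03570 = 2.1014
β_P = Σ w_i β_i = 0.29×1.1821 + 0.10×1.6723 + 0.11×2.0188 + 0.24×0.8734 + 0.26×2.1014 = 1.4881
E(R_P) = R_f + β_P × MRP = 4.1% + 1.4881 × 4.3% = 10.50%

10.50%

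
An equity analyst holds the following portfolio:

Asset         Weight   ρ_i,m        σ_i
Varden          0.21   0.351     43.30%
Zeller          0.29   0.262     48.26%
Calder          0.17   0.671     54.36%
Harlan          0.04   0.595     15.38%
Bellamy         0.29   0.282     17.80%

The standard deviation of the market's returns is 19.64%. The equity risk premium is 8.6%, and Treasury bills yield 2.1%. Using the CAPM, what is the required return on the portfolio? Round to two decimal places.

8.62%

β_Varden = 0.351 × 43.30% / 19.64% = 0.7738
β_Zeller = 0.262 × 48.26% / 19.64% = 0.6438
β_Calder = 0.671 × 54.36% / 19.64% = 1.8572
β_Harlan = 0.595 × 15.38% / 19.64% = 0.4659
β_Bellamy = 0.282 × 17.80% / 19.64% = 0.2556
β_P = Σ w_i β_i = 0.21×0.7738 + 0.29×0.6438 + 0.17×1.8572 + 0.04×0.4659 + 0.29×0.2556 = 0.7577
E(R_P) = R_f + β_P × MRP = 2.1% + 0.7577 × 8.6% = 8.62%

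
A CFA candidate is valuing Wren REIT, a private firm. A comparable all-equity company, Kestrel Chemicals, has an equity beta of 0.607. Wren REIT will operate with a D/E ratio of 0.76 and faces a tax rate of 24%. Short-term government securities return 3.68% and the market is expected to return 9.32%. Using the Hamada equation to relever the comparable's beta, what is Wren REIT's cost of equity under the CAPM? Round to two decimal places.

9.08%

β_L = β_U × [1 + (1 − t)(D/E)] = 0.607 × [1 + (1 − 0.24) × 0.76]
    = 0.607 × [1 + 0.76 × 0.76] = 0.607 × 1.5776 = 0.9576
MRP = 9.32% − 3.68% = 5.64%
E(R) = R_f + β_L × MRP = 3.68% + 0.9576 × 5.64% = 9.08%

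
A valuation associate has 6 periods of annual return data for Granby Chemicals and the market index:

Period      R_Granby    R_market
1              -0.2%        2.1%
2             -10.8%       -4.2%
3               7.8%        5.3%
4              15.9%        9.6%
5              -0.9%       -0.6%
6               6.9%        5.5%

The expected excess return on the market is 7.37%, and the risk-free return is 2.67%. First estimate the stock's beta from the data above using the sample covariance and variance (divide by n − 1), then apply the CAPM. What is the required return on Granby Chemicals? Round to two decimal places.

Mean R_i = (-0.2 − 10.8 + 7.8 + 15.9 − 0.9 + 6.9) / 6 = 3.1167%
Mean R_m = (2.1 − 4.2 + 5.3 + 9.6 − 0.6 + 5.5) / 6 = 2.9500%
Σ(R_i − R̄_i)(R_m − R̄_m) = 222.2450  ⇒  Cov = 222.2450 / 5 = 44.4490
Σ(R_m − R̄_m)² = 120.6950  ⇒  Var(R_m) = 120.6950 / 5 = 24.1390
β = Cov / Var(R_m) = 44.4490 / 24.1390 = 1.8414
E(R) = R_f + β × MRP = 2.67% + 1.8414 × 7.37% = 16.24%

16.24%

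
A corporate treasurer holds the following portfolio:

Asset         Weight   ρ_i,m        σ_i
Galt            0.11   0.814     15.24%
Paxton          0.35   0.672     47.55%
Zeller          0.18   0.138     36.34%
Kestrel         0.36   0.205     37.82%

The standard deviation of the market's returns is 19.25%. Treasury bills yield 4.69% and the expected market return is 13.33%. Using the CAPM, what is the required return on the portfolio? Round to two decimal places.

β_Galt = 0.814 × 15.24% / 19.25% = 0.6444
β_Paxton = 0.672 × 47.55% / 19.25% = 1.6599
β_Zeller = 0.138 × 36.34% / 19.25% = 0.2605
β_Kestrel = 0.205 × 37.82% / 19.25% = 0.4028
β_P = Σ w_i β_i = 0.11×0.6444 + 0.35×1.6599 + 0.18×0.2605 + 0.36×0.4028 = 0.8437
MRP = 13.33% − 4.69% = 8.64%
E(R_P) = R_f + β_P × MRP = 4.69% + 0.8437 × 8.64% = 11.98%

11.98%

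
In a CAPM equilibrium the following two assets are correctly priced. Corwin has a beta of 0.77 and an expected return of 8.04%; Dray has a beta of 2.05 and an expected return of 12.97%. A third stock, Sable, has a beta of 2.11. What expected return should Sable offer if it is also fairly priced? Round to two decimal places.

MRP (SML slope) = (12.97% − 8.04%) / (2.05 − 0.77) = 4.93% / 1.28 = 3.8516%
R_f (intercept) = 8.04% − 0.77 × 3.8516% = 5.0743%
E(R_Sable) = R_f + β × MRP = 5.0743% + 2.11 × 3.8516% = 13.20%

13.20%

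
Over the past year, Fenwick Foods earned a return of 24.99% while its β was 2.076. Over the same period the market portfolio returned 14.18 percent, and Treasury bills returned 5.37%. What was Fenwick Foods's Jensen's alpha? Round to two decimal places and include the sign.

+1.33%

Market excess return = 14.18% − 5.37% = 8.81%
CAPM benchmark = R_f + β(R_m − R_f) = 5.37% + 2.076 × 8.81% = 23.65956%
α = actual − benchmark = 24.99% − 23.65956% = +1.33%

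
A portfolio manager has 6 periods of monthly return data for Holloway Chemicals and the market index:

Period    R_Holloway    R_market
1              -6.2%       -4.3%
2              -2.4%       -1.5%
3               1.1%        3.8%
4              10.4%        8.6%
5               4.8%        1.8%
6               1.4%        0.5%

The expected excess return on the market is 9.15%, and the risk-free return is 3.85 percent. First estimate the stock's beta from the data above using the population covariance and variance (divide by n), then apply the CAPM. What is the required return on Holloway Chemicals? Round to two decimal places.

14.87%

Mean R_i = (-6.2 − 2.4 + 1.1 + 10.4 + 4.8 + 1.4) / 6 = 1.5167%
Mean R_m = (-4.3 − 1.5 + 3.8 + 8.6 + 1.8 + 0.5) / 6 = 1.4833%
Σ(R_i − R̄_i)(R_m − R̄_m) = 119.7217  ⇒  Cov = 119.7217 / 6 = 19.9536
Σ(R_m − R̄_m)² = 99.4283  ⇒  Var(R_m) = 99.4283 / 6 = 16.5714
β = Cov / Var(R_m) = 19.9536 / 16.5714 = 1.2041
E(R) = R_f + β × MRP = 3.85% + 1.2041 × 9.15% = 14.87%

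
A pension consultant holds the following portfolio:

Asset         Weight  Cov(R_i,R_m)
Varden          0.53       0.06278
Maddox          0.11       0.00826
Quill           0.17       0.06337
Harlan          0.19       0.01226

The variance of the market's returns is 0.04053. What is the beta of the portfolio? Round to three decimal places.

1.167

β_Varden = 0.06278 / 0.04053 = 1.5490
β_Maddox = 0.00826 / 0.04053 = 0.2038
β_Quill = 0.06337 / 0.04053 = 1.5635
β_Harlan = 0.01226 / 0.04053 = 0.3025
β_P = Σ w_i β_i = 0.53×1.5490 + 0.11×0.2038 + 0.17×1.5635 + 0.19×0.3025 = 1.1667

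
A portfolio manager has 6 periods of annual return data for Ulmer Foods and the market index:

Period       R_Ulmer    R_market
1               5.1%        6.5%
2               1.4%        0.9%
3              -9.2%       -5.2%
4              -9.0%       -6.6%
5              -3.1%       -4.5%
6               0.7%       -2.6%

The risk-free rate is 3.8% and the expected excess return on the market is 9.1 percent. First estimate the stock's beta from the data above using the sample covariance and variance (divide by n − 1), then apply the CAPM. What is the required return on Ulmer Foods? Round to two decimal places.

Mean R_i = (5.1 + 1.4 − 9.2 − 9.0 − 3.1 + 0.7) / 6 = -2.3500%
Mean R_m = (6.5 + 0.9 − 5.2 − 6.6 − 4.5 − 2.6) / 6 = -1.9167%
Σ(R_i − R̄_i)(R_m − R̄_m) = 126.7550  ⇒  Cov = 126.7550 / 5 = 25.3510
Σ(R_m − R̄_m)² = 118.6283  ⇒  Var(R_m) = 118.6283 / 5 = 23.7257
β = Cov / Var(R_m) = 25.3510 / 23.7257 = 1.0685
E(R) = R_f + β × MRP = 3.8% + 1.0685 × 9.1% = 13.52%

13.52%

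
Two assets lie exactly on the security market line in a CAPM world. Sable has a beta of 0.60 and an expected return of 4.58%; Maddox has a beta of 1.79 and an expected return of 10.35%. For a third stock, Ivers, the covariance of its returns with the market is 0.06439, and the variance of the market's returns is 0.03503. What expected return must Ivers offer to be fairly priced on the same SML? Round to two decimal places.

10.58%

MRP = (10.35% − 4.58%) / (1.79 − 0.60) = 4.8487%
R_f = 4.58% − 0.60 × 4.8487% = 1.6708%
β_Ivers = Cov / Var(R_m) = 0.06439 / 0.03503 = 1.8381
E(R_Ivers) = R_f + β × MRP = 1.6708% + 1.8381 × 4.8487% = 10.58%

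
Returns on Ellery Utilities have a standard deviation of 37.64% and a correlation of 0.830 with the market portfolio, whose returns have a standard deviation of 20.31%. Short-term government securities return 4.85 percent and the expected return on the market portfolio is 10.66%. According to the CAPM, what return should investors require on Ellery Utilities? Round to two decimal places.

β = ρ × σ_i / σ_m = 0.830 × 37.64% / 20.31% = 1.5382
MRP = 10.66% − 4.85% = 5.81%
E(R) = 4.85% + 1.5382 × 5.81% = 13.79%

13.79%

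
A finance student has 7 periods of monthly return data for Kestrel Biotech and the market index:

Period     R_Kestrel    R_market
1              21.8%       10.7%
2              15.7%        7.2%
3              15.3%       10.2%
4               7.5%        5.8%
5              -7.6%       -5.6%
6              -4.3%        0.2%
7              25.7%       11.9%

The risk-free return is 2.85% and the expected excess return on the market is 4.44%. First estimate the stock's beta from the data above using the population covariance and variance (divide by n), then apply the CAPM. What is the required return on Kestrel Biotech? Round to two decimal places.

Mean R_i = (21.8 + 15.7 + 15.3 + 7.5 − 7.6 − 4.3 + 25.7) / 7 = 10.5857%
Mean R_m = (10.7 + 7.2 + 10.2 + 5.8 − 5.6 + 0.2 + 11.9) / 7 = 5.7714%
Σ(R_i − R̄_i)(R_m − R̄_m) = 465.7271  ⇒  Cov = 465.7271 / 7 = 66.5324
Σ(R_m − R̄_m)² = 243.8543  ⇒  Var(R_m) = 243.8543 / 7 = 34.8363
β = Cov / Var(R_m) = 66.5324 / 34.8363 = 1.9099
E(R) = R_f + β × MRP = 2.85% + 1.9099 × 4.44% = 11.33%

11.33%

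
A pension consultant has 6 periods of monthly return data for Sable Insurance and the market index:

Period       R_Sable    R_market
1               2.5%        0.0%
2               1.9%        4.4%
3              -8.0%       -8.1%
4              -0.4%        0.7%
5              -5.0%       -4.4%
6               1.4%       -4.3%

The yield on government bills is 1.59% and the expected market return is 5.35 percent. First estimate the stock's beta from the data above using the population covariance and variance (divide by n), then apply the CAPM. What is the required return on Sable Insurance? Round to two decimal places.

4.36%

Mean R_i = (2.5 + 1.9 − 8.0 − 0.4 − 5.0 + 1.4) / 6 = -1.2667%
Mean R_m = (0.0 + 4.4 − 8.1 + 0.7 − 4.4 − 4.3) / 6 = -1.9500%
Σ(R_i − R̄_i)(R_m − R̄_m) = 74.0400  ⇒  Cov = 74.0400 / 6 = 12.3400
Σ(R_m − R̄_m)² = 100.4950  ⇒  Var(R_m) = 100.4950 / 6 = 16.7492
β = Cov / Var(R_m) = 12.3400 / 16.7492 = 0.7368
MRP = 5.35% − 1.59% = 3.76%
E(R) = R_f + β × MRP = 1.59% + 0.7368 × 3.76% = 4.36%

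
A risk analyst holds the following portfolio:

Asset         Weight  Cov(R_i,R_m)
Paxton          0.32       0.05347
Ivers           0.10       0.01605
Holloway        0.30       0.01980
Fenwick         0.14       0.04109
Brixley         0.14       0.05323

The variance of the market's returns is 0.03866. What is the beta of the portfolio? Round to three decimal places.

0.979

β_Paxton = 0.05347 / 0.03866 = 1.3831
β_Ivers = 0.01605 / 0.03866 = 0.4152
β_Holloway = 0.01980 / 0.03866 = 0.5122
β_Fenwick = 0.04109 / 0.03866 = 1.0629
β_Brixley = 0.05323 / 0.03866 = 1.3769
β_P = Σ w_i β_i = 0.32×1.3831 + 0.10×0.4152 + 0.30×0.5122 + 0.14×1.0629 + 0.14×1.3769 = 0.9793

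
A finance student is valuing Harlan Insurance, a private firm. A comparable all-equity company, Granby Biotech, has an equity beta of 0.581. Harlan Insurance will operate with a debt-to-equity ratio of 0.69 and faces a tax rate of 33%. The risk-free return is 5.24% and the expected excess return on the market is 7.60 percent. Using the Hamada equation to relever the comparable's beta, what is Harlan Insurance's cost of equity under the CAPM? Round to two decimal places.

11.70%

β_L = β_U × [1 + (1 − t)(D/E)] = 0.581 × [1 + (1 − 0.33) × 0.69]
    = 0.581 × [1 + 0.67 × 0.69] = 0.581 × 1.4623 = 0.8496
E(R) = R_f + β_L × MRP = 5.24% + 0.8496 × 7.60% = 11.70%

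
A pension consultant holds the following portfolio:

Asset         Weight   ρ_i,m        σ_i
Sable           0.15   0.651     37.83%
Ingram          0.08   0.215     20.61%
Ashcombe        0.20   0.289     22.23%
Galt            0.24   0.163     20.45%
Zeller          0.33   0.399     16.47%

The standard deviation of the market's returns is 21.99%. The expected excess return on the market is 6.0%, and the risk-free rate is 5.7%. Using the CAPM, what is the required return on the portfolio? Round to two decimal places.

7.97%

β_Sable = 0.651 × 37.83% / 21.99% = 1.1199
β_Ingram = 0.215 × 20.61% / 21.99% = 0.2015
β_Ashcombe = 0.289 × 22.23% / 21.99% = 0.2922
β_Galt = 0.163 × 20.45% / 21.99% = 0.1516
β_Zeller = 0.399 × 16.47% / 21.99% = 0.2988
β_P = Σ w_i β_i = 0.15×1.1199 + 0.08×0.2015 + 0.20×0.2922 + 0.24×0.1516 + 0.33×0.2988 = 0.3775
E(R_P) = R_f + β_P × MRP = 5.7% + 0.3775 × 6.0% = 7.97%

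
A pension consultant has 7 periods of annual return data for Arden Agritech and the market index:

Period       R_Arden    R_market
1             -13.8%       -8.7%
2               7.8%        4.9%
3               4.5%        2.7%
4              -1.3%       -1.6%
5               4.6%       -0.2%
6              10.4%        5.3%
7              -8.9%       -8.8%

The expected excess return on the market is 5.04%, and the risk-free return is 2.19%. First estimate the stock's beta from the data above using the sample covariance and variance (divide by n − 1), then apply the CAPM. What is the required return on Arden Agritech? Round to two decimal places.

9.61%

Mean R_i = (-13.8 + 7.8 + 4.5 − 1.3 + 4.6 + 10.4 − 8.9) / 7 = 0.4714%
Mean R_m = (-8.7 + 4.9 + 2.7 − 1.6 − 0.2 + 5.3 − 8.8) / 7 = -0.9143%
Σ(R_i − R̄_i)(R_m − R̄_m) = 308.0471  ⇒  Cov = 308.0471 / 6 = 51.3412
Σ(R_m − R̄_m)² = 209.2686  ⇒  Var(R_m) = 209.2686 / 6 = 34.8781
β = Cov / Var(R_m) = 51.3412 / 34.8781 = 1.4720
E(R) = R_f + β × MRP = 2.19% + 1.4720 × 5.04% = 9.61%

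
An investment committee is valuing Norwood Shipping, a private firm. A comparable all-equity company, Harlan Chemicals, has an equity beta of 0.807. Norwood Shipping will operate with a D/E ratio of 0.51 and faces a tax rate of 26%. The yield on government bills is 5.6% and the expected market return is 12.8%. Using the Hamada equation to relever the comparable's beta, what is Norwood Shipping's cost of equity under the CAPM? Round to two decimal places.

β_L = β_U × [1 + (1 − t)(D/E)] = 0.807 × [1 + (1 − 0.26) × 0.51]
    = 0.807 × [1 + 0.74 × 0.51] = 0.807 × 1.3774 = 1.1116
MRP = 12.8% − 5.6% = 7.20%
E(R) = R_f + β_L × MRP = 5.6% + 1.1116 × 7.2% = 13.60%

13.60%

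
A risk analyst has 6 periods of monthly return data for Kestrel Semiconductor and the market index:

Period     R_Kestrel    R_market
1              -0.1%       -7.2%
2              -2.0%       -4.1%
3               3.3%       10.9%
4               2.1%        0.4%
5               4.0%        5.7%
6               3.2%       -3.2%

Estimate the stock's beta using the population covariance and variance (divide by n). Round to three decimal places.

Mean R_i = (-0.1 − 2.0 + 3.3 + 2.1 + 4.0 + 3.2) / 6 = 1.7500%
Mean R_m = (-7.2 − 4.1 + 10.9 + 0.4 + 5.7 − 3.2) / 6 = 0.4167%
Σ(R_i − R̄_i)(R_m − R̄_m) = 53.9150  ⇒  Cov = 53.9150 / 6 = 8.9858
Σ(R_m − R̄_m)² = 229.3083  ⇒  Var(R_m) = 229.3083 / 6 = 38.2181
β = Cov / Var(R_m) = 8.9858 / 38.2181 = 0.2351

0.235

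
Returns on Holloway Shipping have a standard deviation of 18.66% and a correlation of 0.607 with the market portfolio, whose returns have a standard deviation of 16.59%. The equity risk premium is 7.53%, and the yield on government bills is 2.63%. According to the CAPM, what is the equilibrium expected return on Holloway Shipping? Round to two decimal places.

β = ρ × σ_i / σ_m = 0.607 × 18.66% / 16.59% = 0.6827
E(R) = 2.63% + 0.6827 × 7.53% = 7.77%

7.77%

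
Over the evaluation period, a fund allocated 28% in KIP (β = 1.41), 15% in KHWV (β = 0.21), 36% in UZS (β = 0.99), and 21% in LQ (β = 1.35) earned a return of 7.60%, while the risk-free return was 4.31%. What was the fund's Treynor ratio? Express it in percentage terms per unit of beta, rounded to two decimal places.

3.09%

β_P = 0.28×1.41 + 0.15×0.21 + 0.36×0.99 + 0.21×1.35 = 1.0662
Treynor = (R_P − R_f) / β_P = (7.60% − 4.31%) / 1.0662 = 3.29% / 1.0662 = 3.09%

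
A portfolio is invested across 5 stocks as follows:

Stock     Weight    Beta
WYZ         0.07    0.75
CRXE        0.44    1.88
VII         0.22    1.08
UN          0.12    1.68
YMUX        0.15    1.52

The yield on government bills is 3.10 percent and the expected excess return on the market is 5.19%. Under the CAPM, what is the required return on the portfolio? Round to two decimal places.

11.13%

β_P = Σ w_i β_i = 0.07×0.75 + 0.44×1.88 + 0.22×1.08 + 0.12×1.68 + 0.15×1.52 = 1.5469
E(R_P) = R_f + β_P × MRP = 3.10% + 1.5469 × 5.19% = 11.13%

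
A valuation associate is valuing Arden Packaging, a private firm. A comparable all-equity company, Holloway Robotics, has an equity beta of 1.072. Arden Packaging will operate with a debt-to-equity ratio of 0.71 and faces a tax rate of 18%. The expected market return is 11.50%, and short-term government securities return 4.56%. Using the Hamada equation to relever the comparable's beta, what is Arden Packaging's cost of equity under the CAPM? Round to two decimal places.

β_L = β_U × [1 + (1 − t)(D/E)] = 1.072 × [1 + (1 − 0.18) × 0.71]
    = 1.072 × [1 + 0.82 × 0.71] = 1.072 × 1.5822 = 1.6961
MRP = 11.50% − 4.56% = 6.94%
E(R) = R_f + β_L × MRP = 4.56% + 1.6961 × 6.94% = 16.33%

16.33%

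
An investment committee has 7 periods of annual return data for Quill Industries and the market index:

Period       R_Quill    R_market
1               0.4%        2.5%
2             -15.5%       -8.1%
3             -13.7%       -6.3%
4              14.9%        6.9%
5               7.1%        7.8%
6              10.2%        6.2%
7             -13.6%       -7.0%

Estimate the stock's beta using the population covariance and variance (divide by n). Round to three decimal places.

Mean R_i = (0.4 − 15.5 − 13.7 + 14.9 + 7.1 + 10.2 − 13.6) / 7 = -1.4571%
Mean R_m = (2.5 − 8.1 − 6.3 + 6.9 + 7.8 + 6.2 − 7.0) / 7 = 0.2857%
Σ(R_i − R̄_i)(R_m − R̄_m) = 532.4043  ⇒  Cov = 532.4043 / 7 = 76.0578
Σ(R_m − R̄_m)² = 306.8686  ⇒  Var(R_m) = 306.8686 / 7 = 43.8384
β = Cov / Var(R_m) = 76.0578 / 43.8384 = 1.7350

1.735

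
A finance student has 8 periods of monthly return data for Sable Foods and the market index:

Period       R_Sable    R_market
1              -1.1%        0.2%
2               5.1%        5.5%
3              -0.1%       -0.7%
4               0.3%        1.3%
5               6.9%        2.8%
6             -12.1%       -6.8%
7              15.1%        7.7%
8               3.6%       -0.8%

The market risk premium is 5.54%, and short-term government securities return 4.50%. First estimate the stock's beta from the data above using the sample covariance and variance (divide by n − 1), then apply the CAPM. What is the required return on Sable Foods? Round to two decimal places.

13.59%

Mean R_i = (-1.1 + 5.1 − 0.1 + 0.3 + 6.9 − 12.1 + 15.1 + 3.6) / 8 = 2.2125%
Mean R_m = (0.2 + 5.5 − 0.7 + 1.3 + 2.8 − 6.8 + 7.7 − 0.8) / 8 = 1.1500%
Σ(R_i − R̄_i)(R_m − R̄_m) = 222.9250  ⇒  Cov = 222.9250 / 7 = 31.8464
Σ(R_m − R̄_m)² = 135.9000  ⇒  Var(R_m) = 135.9000 / 7 = 19.4143
β = Cov / Var(R_m) = 31.8464 / 19.4143 = 1.6404
E(R) = R_f + β × MRP = 4.50% + 1.6404 × 5.54% = 13.59%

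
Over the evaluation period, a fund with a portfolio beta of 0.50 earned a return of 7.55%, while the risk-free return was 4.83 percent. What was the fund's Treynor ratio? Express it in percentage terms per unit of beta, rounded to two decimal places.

Treynor = (R_P − R_f) / β_P = (7.55% − 4.83%) / 0.5000 = 2.72% / 0.5000 = 5.44%

5.44%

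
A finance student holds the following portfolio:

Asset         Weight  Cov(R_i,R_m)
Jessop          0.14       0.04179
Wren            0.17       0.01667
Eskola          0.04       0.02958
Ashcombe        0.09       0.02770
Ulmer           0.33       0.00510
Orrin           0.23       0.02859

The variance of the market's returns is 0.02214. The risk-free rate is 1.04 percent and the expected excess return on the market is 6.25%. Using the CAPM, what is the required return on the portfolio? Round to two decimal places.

β_Jessop = 0.04179 / 0.02214 = 1.8875
β_Wren = 0.01667 / 0.02214 = 0.7529
β_Eskola = 0.02958 / 0.02214 = 1.3360
β_Ashcombe = 0.02770 / 0.02214 = 1.2511
β_Ulmer = 0.00510 / 0.02214 = 0.2304
β_Orrin = 0.02859 / 0.02214 = 1.2913
β_P = Σ w_i β_i = 0.14×1.8875 + 0.17×0.7529 + 0.04×1.3360 + 0.09×1.2511 + 0.33×0.2304 + 0.23×1.2913 = 0.9313
E(R_P) = R_f + β_P × MRP = 1.04% + 0.9313 × 6.25% = 6.86%

6.86%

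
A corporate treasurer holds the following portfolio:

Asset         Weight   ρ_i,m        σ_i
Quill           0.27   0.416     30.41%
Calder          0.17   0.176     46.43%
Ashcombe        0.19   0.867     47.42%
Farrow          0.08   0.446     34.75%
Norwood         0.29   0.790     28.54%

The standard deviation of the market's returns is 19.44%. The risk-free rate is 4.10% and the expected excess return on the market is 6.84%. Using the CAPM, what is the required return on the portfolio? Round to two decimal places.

11.28%

β_Quill = 0.416 × 30.41% / 19.44% = 0.6507
β_Calder = 0.176 × 46.43% / 19.44% = 0.4204
β_Ashcombe = 0.867 × 47.42% / 19.44% = 2.1149
β_Farrow = 0.446 × 34.75% / 19.44% = 0.7972
β_Norwood = 0.790 × 28.54% / 19.44% = 1.1598
β_P = Σ w_i β_i = 0.27×0.6507 + 0.17×0.4204 + 0.19×2.1149 + 0.08×0.7972 + 0.29×1.1598 = 1.0491
E(R_P) = R_f + β_P × MRP = 4.10% + 1.0491 × 6.84% = 11.28%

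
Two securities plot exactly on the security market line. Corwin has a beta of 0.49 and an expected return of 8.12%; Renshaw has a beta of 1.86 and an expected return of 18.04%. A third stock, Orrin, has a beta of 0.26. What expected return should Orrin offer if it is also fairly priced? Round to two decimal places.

MRP (SML slope) = (18.04% − 8.12%) / (1.86 − 0.49) = 9.92% / 1.37 = 7.2409%
R_f (intercept) = 8.12% − 0.49 × 7.2409% = 4.5720%
E(R_Orrin) = R_f + β × MRP = 4.5720% + 0.26 × 7.2409% = 6.45%

6.45%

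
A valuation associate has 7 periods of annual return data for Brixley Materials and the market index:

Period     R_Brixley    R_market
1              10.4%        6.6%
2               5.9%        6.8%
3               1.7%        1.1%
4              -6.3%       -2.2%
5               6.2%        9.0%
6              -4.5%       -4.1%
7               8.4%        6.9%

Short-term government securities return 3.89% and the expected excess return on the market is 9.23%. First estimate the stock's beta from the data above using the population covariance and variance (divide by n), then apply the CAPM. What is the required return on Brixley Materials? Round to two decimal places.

14.48%

Mean R_i = (10.4 + 5.9 + 1.7 − 6.3 + 6.2 − 4.5 + 8.4) / 7 = 3.1143%
Mean R_m = (6.6 + 6.8 + 1.1 − 2.2 + 9.0 − 4.1 + 6.9) / 7 = 3.4429%
Σ(R_i − R̄_i)(R_m − R̄_m) = 181.6457  ⇒  Cov = 181.6457 / 7 = 25.9494
Σ(R_m − R̄_m)² = 158.2971  ⇒  Var(R_m) = 158.2971 / 7 = 22.6139
β = Cov / Var(R_m) = 25.9494 / 22.6139 = 1.1475
E(R) = R_f + β × MRP = 3.89% + 1.1475 × 9.23% = 14.48%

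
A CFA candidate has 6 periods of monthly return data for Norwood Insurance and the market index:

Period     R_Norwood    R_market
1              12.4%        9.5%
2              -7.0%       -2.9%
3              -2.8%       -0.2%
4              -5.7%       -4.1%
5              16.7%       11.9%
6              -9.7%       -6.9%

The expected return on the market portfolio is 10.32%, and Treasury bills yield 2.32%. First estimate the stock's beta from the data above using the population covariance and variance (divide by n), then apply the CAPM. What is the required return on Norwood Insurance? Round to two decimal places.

13.76%

Mean R_i = (12.4 − 7.0 − 2.8 − 5.7 + 16.7 − 9.7) / 6 = 0.6500%
Mean R_m = (9.5 − 2.9 − 0.2 − 4.1 + 11.9 − 6.9) / 6 = 1.2167%
Σ(R_i − R̄_i)(R_m − R̄_m) = 422.9450  ⇒  Cov = 422.9450 / 6 = 70.4908
Σ(R_m − R̄_m)² = 295.8483  ⇒  Var(R_m) = 295.8483 / 6 = 49.3081
β = Cov / Var(R_m) = 70.4908 / 49.3081 = 1.4296
MRP = 10.32% − 2.32% = 8.00%
E(R) = R_f + β × MRP = 2.32% + 1.4296 × 8.00% = 13.76%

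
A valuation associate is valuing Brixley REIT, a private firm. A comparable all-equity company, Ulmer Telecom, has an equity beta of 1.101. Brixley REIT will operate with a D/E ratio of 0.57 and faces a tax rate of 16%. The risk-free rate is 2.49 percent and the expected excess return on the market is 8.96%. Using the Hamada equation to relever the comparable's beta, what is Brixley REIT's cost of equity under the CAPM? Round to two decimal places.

β_L = β_U × [1 + (1 − t)(D/E)] = 1.101 × [1 + (1 − 0.16) × 0.57]
    = 1.101 × [1 + 0.84 × 0.57] = 1.101 × 1.4788 = 1.6282
E(R) = R_f + β_L × MRP = 2.49% + 1.6282 × 8.96% = 17.08%

17.08%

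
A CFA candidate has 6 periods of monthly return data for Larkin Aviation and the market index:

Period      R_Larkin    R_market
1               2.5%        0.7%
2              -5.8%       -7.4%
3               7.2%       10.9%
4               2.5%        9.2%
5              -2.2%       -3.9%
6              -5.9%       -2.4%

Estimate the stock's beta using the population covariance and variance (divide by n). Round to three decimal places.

Mean R_i = (2.5 − 5.8 + 7.2 + 2.5 − 2.2 − 5.9) / 6 = -0.2833%
Mean R_m = (0.7 − 7.4 + 10.9 + 9.2 − 3.9 − 2.4) / 6 = 1.1833%
Σ(R_i − R̄_i)(R_m − R̄_m) = 170.9017  ⇒  Cov = 170.9017 / 6 = 28.4836
Σ(R_m − R̄_m)² = 271.2683  ⇒  Var(R_m) = 271.2683 / 6 = 45.2114
β = Cov / Var(R_m) = 28.4836 / 45.2114 = 0.6300

0.630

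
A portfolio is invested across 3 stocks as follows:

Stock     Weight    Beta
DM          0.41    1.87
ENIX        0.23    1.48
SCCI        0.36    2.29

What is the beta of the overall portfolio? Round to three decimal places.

β_P = Σ w_i β_i = 0.41×1.87 + 0.23×1.48 + 0.36×2.29 = 1.9315

1.932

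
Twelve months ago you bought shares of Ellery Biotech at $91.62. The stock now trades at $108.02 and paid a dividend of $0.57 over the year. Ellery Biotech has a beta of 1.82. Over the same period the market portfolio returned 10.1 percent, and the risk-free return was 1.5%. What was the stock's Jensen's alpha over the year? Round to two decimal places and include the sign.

Realised HPR = (P1 + D1 − P0) / P0 = (108.02 + 0.57 − 91.62) / 91.62 = 16.97 / 91.62 = 18.5222%
MRP = 10.1% − 1.5% = 8.60%
CAPM required = R_f + β·MRP = 1.5% + 1.82 × 8.6% = 17.1520%
α = realised − required = 18.5222% − 17.1520% = +1.37%

+1.37%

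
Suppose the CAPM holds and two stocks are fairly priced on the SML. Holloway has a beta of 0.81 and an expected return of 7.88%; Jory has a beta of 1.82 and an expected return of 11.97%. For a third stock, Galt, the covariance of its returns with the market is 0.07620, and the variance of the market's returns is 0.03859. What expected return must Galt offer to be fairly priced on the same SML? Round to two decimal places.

MRP = (11.97% − 7.88%) / (1.82 − 0.81) = 4.0495%
R_f = 7.88% − 0.81 × 4.0495% = 4.5999%
β_Galt = Cov / Var(R_m) = 0.07620 / 0.03859 = 1.9746
E(R_Galt) = R_f + β × MRP = 4.5999% + 1.9746 × 4.0495% = 12.60%

12.60%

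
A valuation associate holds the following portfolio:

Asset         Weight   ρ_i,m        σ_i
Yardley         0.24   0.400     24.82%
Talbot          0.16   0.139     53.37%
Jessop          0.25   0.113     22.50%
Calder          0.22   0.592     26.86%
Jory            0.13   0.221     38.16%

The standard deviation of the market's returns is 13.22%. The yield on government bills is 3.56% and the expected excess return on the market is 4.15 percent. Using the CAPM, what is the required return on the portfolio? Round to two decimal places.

6.32%

β_Yardley = 0.400 × 24.82% / 13.22% = 0.7510
β_Talbot = 0.139 × 53.37% / 13.22% = 0.5612
β_Jessop = 0.113 × 22.50% / 13.22% = 0.1923
β_Calder = 0.592 × 26.86% / 13.22% = 1.2028
β_Jory = 0.221 × 38.16% / 13.22% = 0.6379
β_P = Σ w_i β_i = 0.24×0.7510 + 0.16×0.5612 + 0.25×0.1923 + 0.22×1.2028 + 0.13×0.6379 = 0.6657
E(R_P) = R_f + β_P × MRP = 3.56% + 0.6657 × 4.15% = 6.32%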